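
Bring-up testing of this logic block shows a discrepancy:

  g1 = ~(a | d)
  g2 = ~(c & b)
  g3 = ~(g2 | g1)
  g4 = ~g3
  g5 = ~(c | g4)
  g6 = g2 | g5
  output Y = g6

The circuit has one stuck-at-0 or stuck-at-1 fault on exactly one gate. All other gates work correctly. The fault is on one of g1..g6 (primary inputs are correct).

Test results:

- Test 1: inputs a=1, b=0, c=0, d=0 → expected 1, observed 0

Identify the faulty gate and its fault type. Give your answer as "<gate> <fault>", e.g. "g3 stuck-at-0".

Fault-free values for test 1 (a=1, b=0, c=0, d=0): g1=0, g2=1, g3=0, g4=1, g5=0, g6=1, giving Y=1. Observed 0.
Test 1: faults giving observed 0 are {g6 stuck-at-0}.
Only g6 stuck-at-0 is consistent with every test.

g6 stuck-at-0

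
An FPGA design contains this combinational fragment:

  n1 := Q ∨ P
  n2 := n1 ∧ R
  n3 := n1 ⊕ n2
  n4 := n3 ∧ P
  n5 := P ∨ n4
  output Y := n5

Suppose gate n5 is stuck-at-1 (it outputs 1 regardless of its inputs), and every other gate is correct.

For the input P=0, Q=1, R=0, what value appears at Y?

Propagate with n5 forced: n1=1, n2=0, n3=1, n4=0, n5=1 [stuck-at-1].
So Y = 1. (Without the fault it would be 0.)

1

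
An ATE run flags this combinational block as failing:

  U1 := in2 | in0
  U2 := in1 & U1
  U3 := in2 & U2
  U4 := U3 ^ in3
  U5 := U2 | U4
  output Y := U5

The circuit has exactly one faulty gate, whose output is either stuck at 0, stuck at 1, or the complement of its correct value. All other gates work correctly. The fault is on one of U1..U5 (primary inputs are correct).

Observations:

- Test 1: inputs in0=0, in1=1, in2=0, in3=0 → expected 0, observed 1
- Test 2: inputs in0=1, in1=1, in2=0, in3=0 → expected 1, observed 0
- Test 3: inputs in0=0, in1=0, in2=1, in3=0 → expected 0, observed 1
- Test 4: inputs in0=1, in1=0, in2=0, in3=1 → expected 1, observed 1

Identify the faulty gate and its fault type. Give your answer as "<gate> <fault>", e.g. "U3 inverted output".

U2 inverted output

Fault-free values for test 1 (in0=0, in1=1, in2=0, in3=0): U1=0, U2=0, U3=0, U4=0, U5=0, giving Y=0. Observed 1.
Test 1: faults giving observed 1 are {U1 stuck-at-1, U1 inverted output, U2 stuck-at-1, U2 inverted output, U3 stuck-at-1, U3 inverted output, U4 stuck-at-1, U4 inverted output, U5 stuck-at-1, U5 inverted output}.
Test 2 (in0=1, in1=1, in2=0, in3=0): fault-free U1=1, U2=1, U3=0, U4=0, U5=1 → 1; observed 0. Eliminates U1 stuck-at-1, U2 stuck-at-1, U3 stuck-at-1, U3 inverted output, U4 stuck-at-1, U4 inverted output, U5 stuck-at-1.
Test 3 (in0=0, in1=0, in2=1, in3=0): fault-free U1=1, U2=0, U3=0, U4=0, U5=0 → 0; observed 1. Eliminates U1 inverted output.
Test 4 (in0=1, in1=0, in2=0, in3=1): fault-free U1=1, U2=0, U3=0, U4=1, U5=1 → 1; observed 1. Eliminates U5 inverted output.
Only U2 inverted output is consistent with every test.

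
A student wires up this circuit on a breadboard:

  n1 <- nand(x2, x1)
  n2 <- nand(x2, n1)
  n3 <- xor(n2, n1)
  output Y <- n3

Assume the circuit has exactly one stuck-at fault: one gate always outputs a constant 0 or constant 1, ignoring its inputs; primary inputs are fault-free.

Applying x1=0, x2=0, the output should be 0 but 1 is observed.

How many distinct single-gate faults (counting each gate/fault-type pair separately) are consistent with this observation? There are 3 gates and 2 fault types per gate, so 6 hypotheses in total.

3

Fault-free: n1=1, n2=1, n3=0 → 0. Observed 1.
  n1 stuck-at-0: output 1 ✓
  n1 stuck-at-1: output 0 ✗
  n2 stuck-at-0: output 1 ✓
  n2 stuck-at-1: output 0 ✗
  n3 stuck-at-0: output 0 ✗
  n3 stuck-at-1: output 1 ✓
Consistent faults: {n1 stuck-at-0, n2 stuck-at-0, n3 stuck-at-1} — 3 in all.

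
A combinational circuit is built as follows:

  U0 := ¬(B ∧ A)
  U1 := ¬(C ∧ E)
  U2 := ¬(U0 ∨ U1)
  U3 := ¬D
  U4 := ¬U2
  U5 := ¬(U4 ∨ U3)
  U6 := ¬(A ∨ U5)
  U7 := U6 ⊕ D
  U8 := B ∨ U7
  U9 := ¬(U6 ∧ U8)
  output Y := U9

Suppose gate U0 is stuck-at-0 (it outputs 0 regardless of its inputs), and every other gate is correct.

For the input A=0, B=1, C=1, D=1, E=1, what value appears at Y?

Propagate with U0 forced: U0=0 [stuck-at-0], U1=0, U2=1, U3=0, U4=0, U5=1, U6=0, U7=1, U8=1, U9=1.
So Y = 1. (Without the fault it would be 0.)

1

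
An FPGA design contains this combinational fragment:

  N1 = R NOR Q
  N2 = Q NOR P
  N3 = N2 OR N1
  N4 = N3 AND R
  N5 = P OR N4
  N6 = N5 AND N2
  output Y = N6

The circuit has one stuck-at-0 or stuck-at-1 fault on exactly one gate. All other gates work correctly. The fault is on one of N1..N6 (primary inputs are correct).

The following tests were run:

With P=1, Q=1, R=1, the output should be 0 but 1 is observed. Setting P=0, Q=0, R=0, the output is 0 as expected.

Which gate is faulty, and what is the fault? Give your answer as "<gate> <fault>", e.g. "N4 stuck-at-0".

Fault-free values for test 1 (P=1, Q=1, R=1): N1=0, N2=0, N3=0, N4=0, N5=1, N6=0, giving Y=0. Observed 1.
Test 1: faults giving observed 1 are {N2 stuck-at-1, N6 stuck-at-1}.
Test 2 (P=0, Q=0, R=0): fault-free N1=1, N2=1, N3=1, N4=0, N5=0, N6=0 → 0; observed 0. Eliminates N6 stuck-at-1.
Only N2 stuck-at-1 is consistent with every test.

N2 stuck-at-1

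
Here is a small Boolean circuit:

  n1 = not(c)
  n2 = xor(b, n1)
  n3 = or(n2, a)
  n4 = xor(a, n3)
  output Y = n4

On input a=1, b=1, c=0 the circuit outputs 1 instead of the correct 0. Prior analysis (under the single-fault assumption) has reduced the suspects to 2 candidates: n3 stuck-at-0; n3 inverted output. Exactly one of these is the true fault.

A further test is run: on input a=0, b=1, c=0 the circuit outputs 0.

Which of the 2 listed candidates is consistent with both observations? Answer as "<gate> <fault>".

n3 stuck-at-0

Evaluate each candidate on input a=0, b=1, c=0:
  n3 stuck-at-0: n1=1, n2=0, n3=0 [stuck-at-0], n4=0 → 0 — matches
  n3 inverted output: n1=1, n2=0, n3=1 [inverted output], n4=1 → 1 — eliminated
Only n3 stuck-at-0 reproduces the observed 0.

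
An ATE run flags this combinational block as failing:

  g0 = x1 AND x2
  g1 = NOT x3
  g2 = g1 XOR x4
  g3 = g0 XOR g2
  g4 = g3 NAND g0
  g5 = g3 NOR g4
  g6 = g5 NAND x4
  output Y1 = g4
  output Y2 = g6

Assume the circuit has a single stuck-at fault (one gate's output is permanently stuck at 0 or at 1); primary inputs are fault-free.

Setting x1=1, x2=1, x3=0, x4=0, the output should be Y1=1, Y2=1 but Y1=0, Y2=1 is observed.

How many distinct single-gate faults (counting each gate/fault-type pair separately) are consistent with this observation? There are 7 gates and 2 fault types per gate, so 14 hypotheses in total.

4

Fault-free: g0=1, g1=1, g2=1, g3=0, g4=1, g5=0, g6=1 → Y1=1, Y2=1. Observed Y1=0, Y2=1.
  g0 stuck-at-0: output Y1=1, Y2=1 ✗
  g0 stuck-at-1: output Y1=1, Y2=1 ✗
  g1 stuck-at-0: output Y1=0, Y2=1 ✓
  g1 stuck-at-1: output Y1=1, Y2=1 ✗
  g2 stuck-at-0: output Y1=0, Y2=1 ✓
  g2 stuck-at-1: output Y1=1, Y2=1 ✗
  g3 stuck-at-0: output Y1=1, Y2=1 ✗
  g3 stuck-at-1: output Y1=0, Y2=1 ✓
  g4 stuck-at-0: output Y1=0, Y2=1 ✓
  g4 stuck-at-1: output Y1=1, Y2=1 ✗
  g5 stuck-at-0: output Y1=1, Y2=1 ✗
  g5 stuck-at-1: output Y1=1, Y2=1 ✗
  g6 stuck-at-0: output Y1=1, Y2=0 ✗
  g6 stuck-at-1: output Y1=1, Y2=1 ✗
Consistent faults: {g1 stuck-at-0, g2 stuck-at-0, g3 stuck-at-1, g4 stuck-at-0} — 4 in all.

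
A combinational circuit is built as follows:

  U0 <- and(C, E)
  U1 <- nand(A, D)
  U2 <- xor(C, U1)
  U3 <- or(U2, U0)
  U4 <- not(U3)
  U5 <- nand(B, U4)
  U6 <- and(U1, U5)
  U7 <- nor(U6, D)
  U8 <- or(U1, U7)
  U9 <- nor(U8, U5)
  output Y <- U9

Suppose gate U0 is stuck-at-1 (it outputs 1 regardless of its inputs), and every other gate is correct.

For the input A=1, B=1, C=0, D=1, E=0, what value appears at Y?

0

Propagate with U0 forced: U0=1 [stuck-at-1], U1=0, U2=0, U3=1, U4=0, U5=1, U6=0, U7=0, U8=0, U9=0.
So Y = 0. (Without the fault it would be 1.)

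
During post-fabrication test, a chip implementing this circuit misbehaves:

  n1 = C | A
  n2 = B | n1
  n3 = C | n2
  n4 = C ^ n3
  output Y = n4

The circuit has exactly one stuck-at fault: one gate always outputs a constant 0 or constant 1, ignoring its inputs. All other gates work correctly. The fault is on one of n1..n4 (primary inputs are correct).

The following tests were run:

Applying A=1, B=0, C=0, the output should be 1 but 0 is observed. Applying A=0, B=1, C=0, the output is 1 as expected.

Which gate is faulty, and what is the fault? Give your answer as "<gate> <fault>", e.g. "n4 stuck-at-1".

n1 stuck-at-0

Fault-free values for test 1 (A=1, B=0, C=0): n1=1, n2=1, n3=1, n4=1, giving Y=1. Observed 0.
Test 1: faults giving observed 0 are {n1 stuck-at-0, n2 stuck-at-0, n3 stuck-at-0, n4 stuck-at-0}.
Test 2 (A=0, B=1, C=0): fault-free n1=0, n2=1, n3=1, n4=1 → 1; observed 1. Eliminates n2 stuck-at-0, n3 stuck-at-0, n4 stuck-at-0.
Only n1 stuck-at-0 is consistent with every test.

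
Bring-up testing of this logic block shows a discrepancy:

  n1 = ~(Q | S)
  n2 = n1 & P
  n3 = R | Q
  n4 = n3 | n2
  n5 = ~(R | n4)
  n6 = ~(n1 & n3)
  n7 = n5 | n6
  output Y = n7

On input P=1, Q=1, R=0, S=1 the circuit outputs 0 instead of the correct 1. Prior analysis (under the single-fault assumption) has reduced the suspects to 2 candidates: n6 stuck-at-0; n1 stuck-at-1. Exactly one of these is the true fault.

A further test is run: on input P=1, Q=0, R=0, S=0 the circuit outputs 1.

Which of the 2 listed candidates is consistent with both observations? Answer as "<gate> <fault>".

n1 stuck-at-1

Evaluate each candidate on input P=1, Q=0, R=0, S=0:
  n6 stuck-at-0: n1=1, n2=1, n3=0, n4=1, n5=0, n6=0 [stuck-at-0], n7=0 → 0 — eliminated
  n1 stuck-at-1: n1=1 [stuck-at-1], n2=1, n3=0, n4=1, n5=0, n6=1, n7=1 → 1 — matches
Only n1 stuck-at-1 reproduces the observed 1.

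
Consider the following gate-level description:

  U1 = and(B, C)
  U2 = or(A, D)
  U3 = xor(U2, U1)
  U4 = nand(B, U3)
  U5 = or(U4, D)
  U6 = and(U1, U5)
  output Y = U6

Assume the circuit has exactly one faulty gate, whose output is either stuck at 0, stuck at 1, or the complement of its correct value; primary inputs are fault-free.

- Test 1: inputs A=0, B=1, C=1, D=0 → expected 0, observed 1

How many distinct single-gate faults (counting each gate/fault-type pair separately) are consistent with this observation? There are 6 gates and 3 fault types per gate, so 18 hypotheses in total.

10

Fault-free: U1=1, U2=0, U3=1, U4=0, U5=0, U6=0 → 0. Observed 1.
  U1: none of the 3 fault types match ✗
  U2: stuck-at-1, inverted output ✓; others ✗
  U3: stuck-at-0, inverted output ✓; others ✗
  U4: stuck-at-1, inverted output ✓; others ✗
  U5: stuck-at-1, inverted output ✓; others ✗
  U6: stuck-at-1, inverted output ✓; others ✗
Consistent faults: {U2 stuck-at-1, U2 inverted output, U3 stuck-at-0, U3 inverted output, U4 stuck-at-1, U4 inverted output, U5 stuck-at-1, U5 inverted output, U6 stuck-at-1, U6 inverted output} — 10 in all.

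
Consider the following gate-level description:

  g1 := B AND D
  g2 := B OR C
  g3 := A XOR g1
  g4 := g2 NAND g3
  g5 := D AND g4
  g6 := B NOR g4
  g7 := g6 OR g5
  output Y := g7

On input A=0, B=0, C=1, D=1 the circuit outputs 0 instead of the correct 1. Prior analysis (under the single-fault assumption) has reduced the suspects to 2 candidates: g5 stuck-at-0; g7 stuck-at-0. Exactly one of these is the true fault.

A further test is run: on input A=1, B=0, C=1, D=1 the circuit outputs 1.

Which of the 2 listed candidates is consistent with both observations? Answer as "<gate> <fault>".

Evaluate each candidate on input A=1, B=0, C=1, D=1:
  g5 stuck-at-0: g1=0, g2=1, g3=1, g4=0, g5=0 [stuck-at-0], g6=1, g7=1 → 1 — matches
  g7 stuck-at-0: g1=0, g2=1, g3=1, g4=0, g5=0, g6=1, g7=0 [stuck-at-0] → 0 — eliminated
Only g5 stuck-at-0 reproduces the observed 1.

g5 stuck-at-0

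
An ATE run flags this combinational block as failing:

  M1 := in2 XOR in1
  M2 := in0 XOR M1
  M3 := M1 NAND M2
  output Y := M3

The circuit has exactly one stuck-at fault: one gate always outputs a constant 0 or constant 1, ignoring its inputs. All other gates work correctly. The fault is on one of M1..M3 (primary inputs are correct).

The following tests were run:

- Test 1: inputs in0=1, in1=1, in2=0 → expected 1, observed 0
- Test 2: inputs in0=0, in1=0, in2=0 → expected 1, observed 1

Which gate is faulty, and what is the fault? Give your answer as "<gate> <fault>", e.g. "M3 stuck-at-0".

M2 stuck-at-1

Fault-free values for test 1 (in0=1, in1=1, in2=0): M1=1, M2=0, M3=1, giving Y=1. Observed 0.
Test 1: faults giving observed 0 are {M2 stuck-at-1, M3 stuck-at-0}.
Test 2 (in0=0, in1=0, in2=0): fault-free M1=0, M2=0, M3=1 → 1; observed 1. Eliminates M3 stuck-at-0.
Only M2 stuck-at-1 is consistent with every test.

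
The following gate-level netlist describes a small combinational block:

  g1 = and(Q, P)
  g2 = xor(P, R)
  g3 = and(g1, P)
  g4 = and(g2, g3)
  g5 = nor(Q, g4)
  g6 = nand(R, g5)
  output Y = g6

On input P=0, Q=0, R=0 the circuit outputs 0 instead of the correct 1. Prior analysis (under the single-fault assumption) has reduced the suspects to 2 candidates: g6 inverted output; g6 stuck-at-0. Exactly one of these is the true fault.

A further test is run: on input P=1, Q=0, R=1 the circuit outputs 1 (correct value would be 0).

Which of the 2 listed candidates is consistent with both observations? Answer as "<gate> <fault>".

g6 inverted output

Evaluate each candidate on input P=1, Q=0, R=1:
  g6 inverted output: g1=0, g2=0, g3=0, g4=0, g5=1, g6=1 [inverted output] → 1 — matches
  g6 stuck-at-0: g1=0, g2=0, g3=0, g4=0, g5=1, g6=0 [stuck-at-0] → 0 — eliminated
Only g6 inverted output reproduces the observed 1.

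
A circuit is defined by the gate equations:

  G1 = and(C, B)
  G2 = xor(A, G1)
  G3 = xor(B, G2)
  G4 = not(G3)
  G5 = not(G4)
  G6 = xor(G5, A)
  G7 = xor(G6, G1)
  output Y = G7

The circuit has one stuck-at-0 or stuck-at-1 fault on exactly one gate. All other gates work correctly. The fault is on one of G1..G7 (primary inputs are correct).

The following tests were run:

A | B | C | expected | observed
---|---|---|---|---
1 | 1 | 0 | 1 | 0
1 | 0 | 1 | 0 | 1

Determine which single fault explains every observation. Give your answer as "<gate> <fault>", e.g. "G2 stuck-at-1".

G2 stuck-at-0

Fault-free values for test 1 (A=1, B=1, C=0): G1=0, G2=1, G3=0, G4=1, G5=0, G6=1, G7=1, giving Y=1. Observed 0.
Test 1: faults giving observed 0 are {G2 stuck-at-0, G3 stuck-at-1, G4 stuck-at-0, G5 stuck-at-1, G6 stuck-at-0, G7 stuck-at-0}.
Test 2 (A=1, B=0, C=1): fault-free G1=0, G2=1, G3=1, G4=0, G5=1, G6=0, G7=0 → 0; observed 1. Eliminates G3 stuck-at-1, G4 stuck-at-0, G5 stuck-at-1, G6 stuck-at-0, G7 stuck-at-0.
Only G2 stuck-at-0 is consistent with every test.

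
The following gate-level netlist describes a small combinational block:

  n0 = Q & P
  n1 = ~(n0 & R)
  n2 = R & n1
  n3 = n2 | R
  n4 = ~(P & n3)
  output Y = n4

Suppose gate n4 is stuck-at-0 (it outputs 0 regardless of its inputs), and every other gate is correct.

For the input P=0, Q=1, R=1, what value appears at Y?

Propagate with n4 forced: n0=0, n1=1, n2=1, n3=1, n4=0 [stuck-at-0].
So Y = 0. (Without the fault it would be 1.)

0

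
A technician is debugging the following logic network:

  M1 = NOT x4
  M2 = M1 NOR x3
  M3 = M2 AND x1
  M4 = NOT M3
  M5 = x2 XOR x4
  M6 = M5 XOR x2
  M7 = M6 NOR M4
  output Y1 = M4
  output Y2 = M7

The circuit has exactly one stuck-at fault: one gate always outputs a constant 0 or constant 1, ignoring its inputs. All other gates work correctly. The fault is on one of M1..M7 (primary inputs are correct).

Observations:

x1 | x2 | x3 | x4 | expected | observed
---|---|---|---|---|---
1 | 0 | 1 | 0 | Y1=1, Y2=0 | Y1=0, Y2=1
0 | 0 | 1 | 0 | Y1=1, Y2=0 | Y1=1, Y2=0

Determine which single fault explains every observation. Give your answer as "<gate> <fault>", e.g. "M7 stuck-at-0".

M2 stuck-at-1

Fault-free values for test 1 (x1=1, x2=0, x3=1, x4=0): M1=1, M2=0, M3=0, M4=1, M5=0, M6=0, M7=0, giving Y1=1, Y2=0. Observed Y1=0, Y2=1.
Test 1: faults giving observed Y1=0, Y2=1 are {M2 stuck-at-1, M3 stuck-at-1, M4 stuck-at-0}.
Test 2 (x1=0, x2=0, x3=1, x4=0): fault-free M1=1, M2=0, M3=0, M4=1, M5=0, M6=0, M7=0 → Y1=1, Y2=0; observed Y1=1, Y2=0. Eliminates M3 stuck-at-1, M4 stuck-at-0.
Only M2 stuck-at-1 is consistent with every test.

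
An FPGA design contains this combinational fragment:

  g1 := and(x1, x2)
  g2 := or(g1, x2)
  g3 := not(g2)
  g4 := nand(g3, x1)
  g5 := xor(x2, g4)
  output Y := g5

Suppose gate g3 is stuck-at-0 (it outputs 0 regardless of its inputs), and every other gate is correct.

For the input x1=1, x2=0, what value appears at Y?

Propagate with g3 forced: g1=0, g2=0, g3=0 [stuck-at-0], g4=1, g5=1.
So Y = 1. (Without the fault it would be 0.)

1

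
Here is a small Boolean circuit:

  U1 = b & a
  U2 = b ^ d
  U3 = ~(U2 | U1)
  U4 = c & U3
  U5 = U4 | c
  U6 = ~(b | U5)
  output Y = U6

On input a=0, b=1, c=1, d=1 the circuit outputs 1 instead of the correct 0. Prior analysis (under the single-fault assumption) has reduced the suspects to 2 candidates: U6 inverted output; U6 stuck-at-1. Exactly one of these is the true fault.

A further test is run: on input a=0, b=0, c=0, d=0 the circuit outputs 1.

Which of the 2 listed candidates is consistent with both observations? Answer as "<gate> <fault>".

U6 stuck-at-1

Evaluate each candidate on input a=0, b=0, c=0, d=0:
  U6 inverted output: U1=0, U2=0, U3=1, U4=0, U5=0, U6=0 [inverted output] → 0 — eliminated
  U6 stuck-at-1: U1=0, U2=0, U3=1, U4=0, U5=0, U6=1 [stuck-at-1] → 1 — matches
Only U6 stuck-at-1 reproduces the observed 1.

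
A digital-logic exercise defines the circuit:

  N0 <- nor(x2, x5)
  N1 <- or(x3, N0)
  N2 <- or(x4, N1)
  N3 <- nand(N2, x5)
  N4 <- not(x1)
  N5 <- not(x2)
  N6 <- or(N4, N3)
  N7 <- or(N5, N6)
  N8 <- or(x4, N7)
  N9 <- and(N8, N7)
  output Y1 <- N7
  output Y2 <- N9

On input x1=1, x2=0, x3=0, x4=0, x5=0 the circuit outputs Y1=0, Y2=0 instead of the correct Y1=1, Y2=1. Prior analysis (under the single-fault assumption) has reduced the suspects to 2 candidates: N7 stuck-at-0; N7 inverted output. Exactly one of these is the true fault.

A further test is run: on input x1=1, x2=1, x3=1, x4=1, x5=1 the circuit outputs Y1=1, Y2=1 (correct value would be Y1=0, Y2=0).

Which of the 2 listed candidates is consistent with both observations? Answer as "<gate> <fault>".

Evaluate each candidate on input x1=1, x2=1, x3=1, x4=1, x5=1:
  N7 stuck-at-0: N0=0, N1=1, N2=1, N3=0, N4=0, N5=0, N6=0, N7=0 [stuck-at-0], N8=1, N9=0 → Y1=0, Y2=0 — eliminated
  N7 inverted output: N0=0, N1=1, N2=1, N3=0, N4=0, N5=0, N6=0, N7=1 [inverted output], N8=1, N9=1 → Y1=1, Y2=1 — matches
Only N7 inverted output reproduces the observed Y1=1, Y2=1.

N7 inverted output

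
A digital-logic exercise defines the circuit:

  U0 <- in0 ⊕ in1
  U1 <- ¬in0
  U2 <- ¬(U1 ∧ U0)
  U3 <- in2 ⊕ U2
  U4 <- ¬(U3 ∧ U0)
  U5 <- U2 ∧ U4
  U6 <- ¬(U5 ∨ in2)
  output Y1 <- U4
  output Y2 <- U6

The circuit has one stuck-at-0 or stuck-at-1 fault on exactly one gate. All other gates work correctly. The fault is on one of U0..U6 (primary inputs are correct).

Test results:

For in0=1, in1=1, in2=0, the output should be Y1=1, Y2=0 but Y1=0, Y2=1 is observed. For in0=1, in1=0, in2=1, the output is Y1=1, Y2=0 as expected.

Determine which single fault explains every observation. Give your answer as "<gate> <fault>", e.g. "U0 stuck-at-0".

Fault-free values for test 1 (in0=1, in1=1, in2=0): U0=0, U1=0, U2=1, U3=1, U4=1, U5=1, U6=0, giving Y1=1, Y2=0. Observed Y1=0, Y2=1.
Test 1: faults giving observed Y1=0, Y2=1 are {U0 stuck-at-1, U4 stuck-at-0}.
Test 2 (in0=1, in1=0, in2=1): fault-free U0=1, U1=0, U2=1, U3=0, U4=1, U5=1, U6=0 → Y1=1, Y2=0; observed Y1=1, Y2=0. Eliminates U4 stuck-at-0.
Only U0 stuck-at-1 is consistent with every test.

U0 stuck-at-1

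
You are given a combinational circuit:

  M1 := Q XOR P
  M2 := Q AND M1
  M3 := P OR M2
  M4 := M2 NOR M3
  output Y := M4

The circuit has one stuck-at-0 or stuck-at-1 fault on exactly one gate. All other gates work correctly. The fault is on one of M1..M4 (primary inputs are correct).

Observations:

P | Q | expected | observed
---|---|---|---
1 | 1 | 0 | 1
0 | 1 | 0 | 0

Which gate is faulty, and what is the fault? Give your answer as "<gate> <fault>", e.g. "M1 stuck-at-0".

Fault-free values for test 1 (P=1, Q=1): M1=0, M2=0, M3=1, M4=0, giving Y=0. Observed 1.
Test 1: faults giving observed 1 are {M3 stuck-at-0, M4 stuck-at-1}.
Test 2 (P=0, Q=1): fault-free M1=1, M2=1, M3=1, M4=0 → 0; observed 0. Eliminates M4 stuck-at-1.
Only M3 stuck-at-0 is consistent with every test.

M3 stuck-at-0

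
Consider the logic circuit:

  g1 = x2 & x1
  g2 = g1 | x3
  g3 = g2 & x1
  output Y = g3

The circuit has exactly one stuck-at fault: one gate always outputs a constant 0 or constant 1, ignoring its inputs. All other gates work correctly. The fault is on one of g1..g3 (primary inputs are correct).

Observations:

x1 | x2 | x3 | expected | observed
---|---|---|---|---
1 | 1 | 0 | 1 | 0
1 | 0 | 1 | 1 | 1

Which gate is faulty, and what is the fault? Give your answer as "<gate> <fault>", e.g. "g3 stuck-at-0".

g1 stuck-at-0

Fault-free values for test 1 (x1=1, x2=1, x3=0): g1=1, g2=1, g3=1, giving Y=1. Observed 0.
Test 1: faults giving observed 0 are {g1 stuck-at-0, g2 stuck-at-0, g3 stuck-at-0}.
Test 2 (x1=1, x2=0, x3=1): fault-free g1=0, g2=1, g3=1 → 1; observed 1. Eliminates g2 stuck-at-0, g3 stuck-at-0.
Only g1 stuck-at-0 is consistent with every test.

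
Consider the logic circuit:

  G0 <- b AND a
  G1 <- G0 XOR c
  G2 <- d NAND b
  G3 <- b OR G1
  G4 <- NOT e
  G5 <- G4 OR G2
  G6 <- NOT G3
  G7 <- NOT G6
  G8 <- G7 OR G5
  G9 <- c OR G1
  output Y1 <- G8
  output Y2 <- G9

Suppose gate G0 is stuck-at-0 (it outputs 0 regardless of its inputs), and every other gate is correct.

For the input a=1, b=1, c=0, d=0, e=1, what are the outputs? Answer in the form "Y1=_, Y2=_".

Y1=1, Y2=0

Propagate with G0 forced: G0=0 [stuck-at-0], G1=0, G2=1, G3=1, G4=0, G5=1, G6=0, G7=1, G8=1, G9=0.
So the outputs are Y1=1, Y2=0. (Without the fault they would be Y1=1, Y2=1.)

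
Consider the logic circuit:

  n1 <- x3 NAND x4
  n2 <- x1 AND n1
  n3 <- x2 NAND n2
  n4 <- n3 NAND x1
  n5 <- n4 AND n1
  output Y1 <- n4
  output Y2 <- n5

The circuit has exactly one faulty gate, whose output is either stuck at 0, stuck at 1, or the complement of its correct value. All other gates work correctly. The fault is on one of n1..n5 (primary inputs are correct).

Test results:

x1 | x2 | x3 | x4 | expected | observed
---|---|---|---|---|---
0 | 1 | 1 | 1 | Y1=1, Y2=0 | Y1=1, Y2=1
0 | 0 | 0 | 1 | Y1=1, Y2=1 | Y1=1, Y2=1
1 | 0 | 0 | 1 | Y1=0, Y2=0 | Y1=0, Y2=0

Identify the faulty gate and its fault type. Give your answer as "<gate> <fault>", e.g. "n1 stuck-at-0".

Fault-free values for test 1 (x1=0, x2=1, x3=1, x4=1): n1=0, n2=0, n3=1, n4=1, n5=0, giving Y1=1, Y2=0. Observed Y1=1, Y2=1.
Test 1: faults giving observed Y1=1, Y2=1 are {n1 stuck-at-1, n1 inverted output, n5 stuck-at-1, n5 inverted output}.
Test 2 (x1=0, x2=0, x3=0, x4=1): fault-free n1=1, n2=0, n3=1, n4=1, n5=1 → Y1=1, Y2=1; observed Y1=1, Y2=1. Eliminates n1 inverted output, n5 inverted output.
Test 3 (x1=1, x2=0, x3=0, x4=1): fault-free n1=1, n2=1, n3=1, n4=0, n5=0 → Y1=0, Y2=0; observed Y1=0, Y2=0. Eliminates n5 stuck-at-1.
Only n1 stuck-at-1 is consistent with every test.

n1 stuck-at-1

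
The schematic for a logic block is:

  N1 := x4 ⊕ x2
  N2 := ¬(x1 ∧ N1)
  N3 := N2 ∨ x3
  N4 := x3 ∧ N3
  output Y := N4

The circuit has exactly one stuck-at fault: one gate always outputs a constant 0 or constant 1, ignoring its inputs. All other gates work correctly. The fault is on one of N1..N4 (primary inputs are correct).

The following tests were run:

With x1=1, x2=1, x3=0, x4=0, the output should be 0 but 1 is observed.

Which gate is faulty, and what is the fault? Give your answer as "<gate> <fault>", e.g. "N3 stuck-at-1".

Fault-free values for test 1 (x1=1, x2=1, x3=0, x4=0): N1=1, N2=0, N3=0, N4=0, giving Y=0. Observed 1.
Test 1: faults giving observed 1 are {N4 stuck-at-1}.
Only N4 stuck-at-1 is consistent with every test.

N4 stuck-at-1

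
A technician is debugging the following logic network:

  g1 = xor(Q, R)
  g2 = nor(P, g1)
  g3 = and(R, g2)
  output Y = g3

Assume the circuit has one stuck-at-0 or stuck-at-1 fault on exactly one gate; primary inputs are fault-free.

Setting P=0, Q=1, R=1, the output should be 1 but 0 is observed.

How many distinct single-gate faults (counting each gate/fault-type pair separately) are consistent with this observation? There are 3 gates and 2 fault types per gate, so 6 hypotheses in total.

Fault-free: g1=0, g2=1, g3=1 → 1. Observed 0.
  g1 stuck-at-0: output 1 ✗
  g1 stuck-at-1: output 0 ✓
  g2 stuck-at-0: output 0 ✓
  g2 stuck-at-1: output 1 ✗
  g3 stuck-at-0: output 0 ✓
  g3 stuck-at-1: output 1 ✗
Consistent faults: {g1 stuck-at-1, g2 stuck-at-0, g3 stuck-at-0} — 3 in all.

3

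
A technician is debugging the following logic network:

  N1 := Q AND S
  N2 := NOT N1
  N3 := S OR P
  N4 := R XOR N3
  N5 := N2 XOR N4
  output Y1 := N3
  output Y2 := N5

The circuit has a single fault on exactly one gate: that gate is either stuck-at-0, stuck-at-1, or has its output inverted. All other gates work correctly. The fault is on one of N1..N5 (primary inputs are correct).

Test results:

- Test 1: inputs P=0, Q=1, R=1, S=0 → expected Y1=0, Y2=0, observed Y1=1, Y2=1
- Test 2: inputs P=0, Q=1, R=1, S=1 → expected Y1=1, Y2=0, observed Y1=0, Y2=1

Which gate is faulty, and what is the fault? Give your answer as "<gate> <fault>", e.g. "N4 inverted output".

Fault-free values for test 1 (P=0, Q=1, R=1, S=0): N1=0, N2=1, N3=0, N4=1, N5=0, giving Y1=0, Y2=0. Observed Y1=1, Y2=1.
Test 1: faults giving observed Y1=1, Y2=1 are {N3 stuck-at-1, N3 inverted output}.
Test 2 (P=0, Q=1, R=1, S=1): fault-free N1=1, N2=0, N3=1, N4=0, N5=0 → Y1=1, Y2=0; observed Y1=0, Y2=1. Eliminates N3 stuck-at-1.
Only N3 inverted output is consistent with every test.

N3 inverted output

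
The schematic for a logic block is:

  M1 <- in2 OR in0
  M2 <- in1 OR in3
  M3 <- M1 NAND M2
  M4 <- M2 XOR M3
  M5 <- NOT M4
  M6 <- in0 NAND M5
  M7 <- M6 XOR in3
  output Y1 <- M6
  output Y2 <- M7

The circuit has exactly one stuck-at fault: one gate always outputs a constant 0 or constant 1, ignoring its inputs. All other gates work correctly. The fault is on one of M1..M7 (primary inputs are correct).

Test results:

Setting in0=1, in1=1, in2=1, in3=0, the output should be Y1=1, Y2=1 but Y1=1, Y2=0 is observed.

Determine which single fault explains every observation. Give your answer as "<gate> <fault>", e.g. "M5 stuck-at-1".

M7 stuck-at-0

Fault-free values for test 1 (in0=1, in1=1, in2=1, in3=0): M1=1, M2=1, M3=0, M4=1, M5=0, M6=1, M7=1, giving Y1=1, Y2=1. Observed Y1=1, Y2=0.
Test 1: faults giving observed Y1=1, Y2=0 are {M7 stuck-at-0}.
Only M7 stuck-at-0 is consistent with every test.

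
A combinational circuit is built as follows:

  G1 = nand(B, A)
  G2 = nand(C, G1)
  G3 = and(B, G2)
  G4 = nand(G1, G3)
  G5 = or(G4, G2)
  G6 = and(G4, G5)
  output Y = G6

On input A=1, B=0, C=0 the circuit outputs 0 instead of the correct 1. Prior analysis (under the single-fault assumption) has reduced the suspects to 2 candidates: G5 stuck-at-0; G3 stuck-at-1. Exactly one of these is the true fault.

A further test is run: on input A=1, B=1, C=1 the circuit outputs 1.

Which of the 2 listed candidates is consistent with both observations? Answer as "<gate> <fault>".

Evaluate each candidate on input A=1, B=1, C=1:
  G5 stuck-at-0: G1=0, G2=1, G3=1, G4=1, G5=0 [stuck-at-0], G6=0 → 0 — eliminated
  G3 stuck-at-1: G1=0, G2=1, G3=1 [stuck-at-1], G4=1, G5=1, G6=1 → 1 — matches
Only G3 stuck-at-1 reproduces the observed 1.

G3 stuck-at-1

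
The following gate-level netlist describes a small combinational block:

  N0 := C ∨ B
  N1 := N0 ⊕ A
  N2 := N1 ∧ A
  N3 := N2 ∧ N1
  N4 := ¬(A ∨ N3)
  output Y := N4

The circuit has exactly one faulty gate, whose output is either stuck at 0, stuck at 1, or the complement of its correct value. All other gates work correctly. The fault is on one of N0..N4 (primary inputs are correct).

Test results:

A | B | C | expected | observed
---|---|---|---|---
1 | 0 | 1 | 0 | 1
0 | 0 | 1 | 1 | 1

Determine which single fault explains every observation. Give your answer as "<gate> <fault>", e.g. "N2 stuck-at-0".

Fault-free values for test 1 (A=1, B=0, C=1): N0=1, N1=0, N2=0, N3=0, N4=0, giving Y=0. Observed 1.
Test 1: faults giving observed 1 are {N4 stuck-at-1, N4 inverted output}.
Test 2 (A=0, B=0, C=1): fault-free N0=1, N1=1, N2=0, N3=0, N4=1 → 1; observed 1. Eliminates N4 inverted output.
Only N4 stuck-at-1 is consistent with every test.

N4 stuck-at-1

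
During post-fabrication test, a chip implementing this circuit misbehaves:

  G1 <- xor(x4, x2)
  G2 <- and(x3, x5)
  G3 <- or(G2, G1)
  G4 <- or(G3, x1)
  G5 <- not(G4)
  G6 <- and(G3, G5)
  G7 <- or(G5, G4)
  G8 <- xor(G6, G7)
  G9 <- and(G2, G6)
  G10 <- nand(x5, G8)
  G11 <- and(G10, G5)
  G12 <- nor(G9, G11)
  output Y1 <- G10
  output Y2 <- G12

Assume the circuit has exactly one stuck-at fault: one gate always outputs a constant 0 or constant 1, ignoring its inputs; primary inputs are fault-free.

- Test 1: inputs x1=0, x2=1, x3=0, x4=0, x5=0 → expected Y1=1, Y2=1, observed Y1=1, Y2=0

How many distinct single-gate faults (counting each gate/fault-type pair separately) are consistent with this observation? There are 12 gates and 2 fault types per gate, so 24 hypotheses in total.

7

Fault-free: G1=1, G2=0, G3=1, G4=1, G5=0, G6=0, G7=1, G8=1, G9=0, G10=1, G11=0, G12=1 → Y1=1, Y2=1. Observed Y1=1, Y2=0.
  G1: stuck-at-0 ✓; others ✗
  G2: none of the 2 fault types match ✗
  G3: stuck-at-0 ✓; others ✗
  G4: stuck-at-0 ✓; others ✗
  G5: stuck-at-1 ✓; others ✗
  G6: none of the 2 fault types match ✗
  G7: none of the 2 fault types match ✗
  G8: none of the 2 fault types match ✗
  G9: stuck-at-1 ✓; others ✗
  G10: none of the 2 fault types match ✗
  G11: stuck-at-1 ✓; others ✗
  G12: stuck-at-0 ✓; others ✗
Consistent faults: {G1 stuck-at-0, G3 stuck-at-0, G4 stuck-at-0, G5 stuck-at-1, G9 stuck-at-1, G11 stuck-at-1, G12 stuck-at-0} — 7 in all.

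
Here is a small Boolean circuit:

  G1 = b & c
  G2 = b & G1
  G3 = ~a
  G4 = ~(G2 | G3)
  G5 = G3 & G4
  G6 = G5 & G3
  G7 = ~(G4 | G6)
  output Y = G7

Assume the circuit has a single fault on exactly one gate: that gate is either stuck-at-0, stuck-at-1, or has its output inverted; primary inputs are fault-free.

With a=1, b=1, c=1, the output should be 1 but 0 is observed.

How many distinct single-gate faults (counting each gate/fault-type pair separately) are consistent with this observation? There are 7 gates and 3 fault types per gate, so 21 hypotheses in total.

Fault-free: G1=1, G2=1, G3=0, G4=0, G5=0, G6=0, G7=1 → 1. Observed 0.
  G1: stuck-at-0, inverted output ✓; others ✗
  G2: stuck-at-0, inverted output ✓; others ✗
  G3: none of the 3 fault types match ✗
  G4: stuck-at-1, inverted output ✓; others ✗
  G5: none of the 3 fault types match ✗
  G6: stuck-at-1, inverted output ✓; others ✗
  G7: stuck-at-0, inverted output ✓; others ✗
Consistent faults: {G1 stuck-at-0, G1 inverted output, G2 stuck-at-0, G2 inverted output, G4 stuck-at-1, G4 inverted output, G6 stuck-at-1, G6 inverted output, G7 stuck-at-0, G7 inverted output} — 10 in all.

10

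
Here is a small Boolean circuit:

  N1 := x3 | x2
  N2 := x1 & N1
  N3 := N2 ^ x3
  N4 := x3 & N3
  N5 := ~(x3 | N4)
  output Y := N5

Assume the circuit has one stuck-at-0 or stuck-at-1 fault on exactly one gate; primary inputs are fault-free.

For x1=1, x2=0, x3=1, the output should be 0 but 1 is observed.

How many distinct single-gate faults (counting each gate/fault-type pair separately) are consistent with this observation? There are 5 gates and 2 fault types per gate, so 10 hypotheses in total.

1

Fault-free: N1=1, N2=1, N3=0, N4=0, N5=0 → 0. Observed 1.
  N1 stuck-at-0: output 0 ✗
  N1 stuck-at-1: output 0 ✗
  N2 stuck-at-0: output 0 ✗
  N2 stuck-at-1: output 0 ✗
  N3 stuck-at-0: output 0 ✗
  N3 stuck-at-1: output 0 ✗
  N4 stuck-at-0: output 0 ✗
  N4 stuck-at-1: output 0 ✗
  N5 stuck-at-0: output 0 ✗
  N5 stuck-at-1: output 1 ✓
Consistent faults: {N5 stuck-at-1} — 1 in all.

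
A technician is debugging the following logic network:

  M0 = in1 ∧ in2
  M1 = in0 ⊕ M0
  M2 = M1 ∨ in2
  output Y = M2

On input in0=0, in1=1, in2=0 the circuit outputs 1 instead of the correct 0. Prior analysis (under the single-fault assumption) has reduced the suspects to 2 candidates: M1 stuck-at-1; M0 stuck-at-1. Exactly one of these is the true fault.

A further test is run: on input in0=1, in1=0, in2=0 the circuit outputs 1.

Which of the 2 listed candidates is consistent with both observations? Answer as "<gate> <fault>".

M1 stuck-at-1

Evaluate each candidate on input in0=1, in1=0, in2=0:
  M1 stuck-at-1: M0=0, M1=1 [stuck-at-1], M2=1 → 1 — matches
  M0 stuck-at-1: M0=1 [stuck-at-1], M1=0, M2=0 → 0 — eliminated
Only M1 stuck-at-1 reproduces the observed 1.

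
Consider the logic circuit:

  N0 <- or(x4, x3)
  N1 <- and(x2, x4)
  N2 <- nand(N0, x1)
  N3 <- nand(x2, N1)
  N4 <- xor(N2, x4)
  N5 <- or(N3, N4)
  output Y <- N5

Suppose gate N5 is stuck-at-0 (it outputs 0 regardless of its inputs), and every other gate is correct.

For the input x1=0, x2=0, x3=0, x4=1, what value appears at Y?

Propagate with N5 forced: N0=1, N1=0, N2=1, N3=1, N4=0, N5=0 [stuck-at-0].
So Y = 0. (Without the fault it would be 1.)

0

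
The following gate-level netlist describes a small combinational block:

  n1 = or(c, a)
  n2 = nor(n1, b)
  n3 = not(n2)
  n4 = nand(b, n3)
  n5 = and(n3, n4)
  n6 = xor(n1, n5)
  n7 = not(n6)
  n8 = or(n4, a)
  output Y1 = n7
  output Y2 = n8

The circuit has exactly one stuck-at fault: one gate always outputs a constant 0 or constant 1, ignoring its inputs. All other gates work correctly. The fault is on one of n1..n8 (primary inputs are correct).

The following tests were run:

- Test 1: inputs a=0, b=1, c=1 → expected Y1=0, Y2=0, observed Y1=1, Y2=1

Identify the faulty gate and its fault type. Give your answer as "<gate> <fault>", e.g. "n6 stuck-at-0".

Fault-free values for test 1 (a=0, b=1, c=1): n1=1, n2=0, n3=1, n4=0, n5=0, n6=1, n7=0, n8=0, giving Y1=0, Y2=0. Observed Y1=1, Y2=1.
Test 1: faults giving observed Y1=1, Y2=1 are {n4 stuck-at-1}.
Only n4 stuck-at-1 is consistent with every test.

n4 stuck-at-1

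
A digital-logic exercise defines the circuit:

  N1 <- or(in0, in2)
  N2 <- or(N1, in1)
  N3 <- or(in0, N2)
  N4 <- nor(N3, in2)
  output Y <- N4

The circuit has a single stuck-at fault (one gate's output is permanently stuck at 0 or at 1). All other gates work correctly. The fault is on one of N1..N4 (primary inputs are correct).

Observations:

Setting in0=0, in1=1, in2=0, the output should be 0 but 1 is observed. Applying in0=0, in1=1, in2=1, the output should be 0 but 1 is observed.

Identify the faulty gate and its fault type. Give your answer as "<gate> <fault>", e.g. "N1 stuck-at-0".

Fault-free values for test 1 (in0=0, in1=1, in2=0): N1=0, N2=1, N3=1, N4=0, giving Y=0. Observed 1.
Test 1: faults giving observed 1 are {N2 stuck-at-0, N3 stuck-at-0, N4 stuck-at-1}.
Test 2 (in0=0, in1=1, in2=1): fault-free N1=1, N2=1, N3=1, N4=0 → 0; observed 1. Eliminates N2 stuck-at-0, N3 stuck-at-0.
Only N4 stuck-at-1 is consistent with every test.

N4 stuck-at-1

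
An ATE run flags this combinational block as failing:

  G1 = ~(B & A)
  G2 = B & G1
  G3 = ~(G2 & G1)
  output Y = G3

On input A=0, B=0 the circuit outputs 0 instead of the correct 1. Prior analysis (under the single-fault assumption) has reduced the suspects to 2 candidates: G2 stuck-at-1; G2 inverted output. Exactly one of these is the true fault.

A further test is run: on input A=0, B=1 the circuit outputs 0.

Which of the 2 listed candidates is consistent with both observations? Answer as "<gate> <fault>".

Evaluate each candidate on input A=0, B=1:
  G2 stuck-at-1: G1=1, G2=1 [stuck-at-1], G3=0 → 0 — matches
  G2 inverted output: G1=1, G2=0 [inverted output], G3=1 → 1 — eliminated
Only G2 stuck-at-1 reproduces the observed 0.

G2 stuck-at-1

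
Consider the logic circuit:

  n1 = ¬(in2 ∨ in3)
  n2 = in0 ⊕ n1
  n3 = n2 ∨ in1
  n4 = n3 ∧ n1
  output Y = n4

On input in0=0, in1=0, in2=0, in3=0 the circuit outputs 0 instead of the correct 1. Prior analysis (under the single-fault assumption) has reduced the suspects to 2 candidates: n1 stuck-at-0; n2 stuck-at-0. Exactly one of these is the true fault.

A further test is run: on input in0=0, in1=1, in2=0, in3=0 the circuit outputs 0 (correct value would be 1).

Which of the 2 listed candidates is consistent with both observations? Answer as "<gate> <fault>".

Evaluate each candidate on input in0=0, in1=1, in2=0, in3=0:
  n1 stuck-at-0: n1=0 [stuck-at-0], n2=0, n3=1, n4=0 → 0 — matches
  n2 stuck-at-0: n1=1, n2=0 [stuck-at-0], n3=1, n4=1 → 1 — eliminated
Only n1 stuck-at-0 reproduces the observed 0.

n1 stuck-at-0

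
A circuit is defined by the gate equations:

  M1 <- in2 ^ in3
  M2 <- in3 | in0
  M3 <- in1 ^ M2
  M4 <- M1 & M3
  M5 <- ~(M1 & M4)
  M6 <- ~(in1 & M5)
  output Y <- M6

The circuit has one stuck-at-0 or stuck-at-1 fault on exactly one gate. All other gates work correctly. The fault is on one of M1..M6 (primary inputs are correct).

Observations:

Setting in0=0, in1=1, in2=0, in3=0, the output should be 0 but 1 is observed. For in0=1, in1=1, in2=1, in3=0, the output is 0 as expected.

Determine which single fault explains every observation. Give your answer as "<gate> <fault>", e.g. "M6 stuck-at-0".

Fault-free values for test 1 (in0=0, in1=1, in2=0, in3=0): M1=0, M2=0, M3=1, M4=0, M5=1, M6=0, giving Y=0. Observed 1.
Test 1: faults giving observed 1 are {M1 stuck-at-1, M5 stuck-at-0, M6 stuck-at-1}.
Test 2 (in0=1, in1=1, in2=1, in3=0): fault-free M1=1, M2=1, M3=0, M4=0, M5=1, M6=0 → 0; observed 0. Eliminates M5 stuck-at-0, M6 stuck-at-1.
Only M1 stuck-at-1 is consistent with every test.

M1 stuck-at-1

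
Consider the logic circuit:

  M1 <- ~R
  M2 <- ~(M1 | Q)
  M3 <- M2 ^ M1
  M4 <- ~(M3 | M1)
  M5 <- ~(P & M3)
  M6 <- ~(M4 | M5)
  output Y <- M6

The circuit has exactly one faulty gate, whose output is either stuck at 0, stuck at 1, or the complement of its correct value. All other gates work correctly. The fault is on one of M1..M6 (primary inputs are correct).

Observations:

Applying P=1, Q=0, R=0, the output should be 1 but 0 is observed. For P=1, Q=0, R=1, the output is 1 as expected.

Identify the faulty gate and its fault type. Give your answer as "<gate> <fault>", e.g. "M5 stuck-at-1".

M2 stuck-at-1

Fault-free values for test 1 (P=1, Q=0, R=0): M1=1, M2=0, M3=1, M4=0, M5=0, M6=1, giving Y=1. Observed 0.
Test 1: faults giving observed 0 are {M2 stuck-at-1, M2 inverted output, M3 stuck-at-0, M3 inverted output, M4 stuck-at-1, M4 inverted output, M5 stuck-at-1, M5 inverted output, M6 stuck-at-0, M6 inverted output}.
Test 2 (P=1, Q=0, R=1): fault-free M1=0, M2=1, M3=1, M4=0, M5=0, M6=1 → 1; observed 1. Eliminates M2 inverted output, M3 stuck-at-0, M3 inverted output, M4 stuck-at-1, M4 inverted output, M5 stuck-at-1, M5 inverted output, M6 stuck-at-0, M6 inverted output.
Only M2 stuck-at-1 is consistent with every test.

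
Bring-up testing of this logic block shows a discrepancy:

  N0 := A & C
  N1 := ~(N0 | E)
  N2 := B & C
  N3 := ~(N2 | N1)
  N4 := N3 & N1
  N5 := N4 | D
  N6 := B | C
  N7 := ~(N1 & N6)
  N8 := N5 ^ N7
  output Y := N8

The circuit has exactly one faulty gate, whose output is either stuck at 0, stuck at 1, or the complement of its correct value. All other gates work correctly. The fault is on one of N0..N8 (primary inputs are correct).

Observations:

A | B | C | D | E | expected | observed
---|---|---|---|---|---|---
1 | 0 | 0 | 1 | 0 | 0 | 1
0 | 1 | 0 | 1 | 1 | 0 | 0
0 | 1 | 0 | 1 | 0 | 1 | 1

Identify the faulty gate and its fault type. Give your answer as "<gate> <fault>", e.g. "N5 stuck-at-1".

Fault-free values for test 1 (A=1, B=0, C=0, D=1, E=0): N0=0, N1=1, N2=0, N3=0, N4=0, N5=1, N6=0, N7=1, N8=0, giving Y=0. Observed 1.
Test 1: faults giving observed 1 are {N5 stuck-at-0, N5 inverted output, N6 stuck-at-1, N6 inverted output, N7 stuck-at-0, N7 inverted output, N8 stuck-at-1, N8 inverted output}.
Test 2 (A=0, B=1, C=0, D=1, E=1): fault-free N0=0, N1=0, N2=0, N3=1, N4=0, N5=1, N6=1, N7=1, N8=0 → 0; observed 0. Eliminates N5 stuck-at-0, N5 inverted output, N7 stuck-at-0, N7 inverted output, N8 stuck-at-1, N8 inverted output.
Test 3 (A=0, B=1, C=0, D=1, E=0): fault-free N0=0, N1=1, N2=0, N3=0, N4=0, N5=1, N6=1, N7=0, N8=1 → 1; observed 1. Eliminates N6 inverted output.
Only N6 stuck-at-1 is consistent with every test.

N6 stuck-at-1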